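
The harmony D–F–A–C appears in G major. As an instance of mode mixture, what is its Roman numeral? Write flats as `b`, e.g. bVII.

The root D is the diatonic 5th degree of G major; the borrowing shows in the chord quality. The diatonic chord on degree 5 would be D (V), but D–F–A–C is the minor-seventh chord from G minor. As a borrowed chord it is labeled v7.

v7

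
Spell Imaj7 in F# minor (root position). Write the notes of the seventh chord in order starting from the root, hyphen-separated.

Imaj7 is built on scale degree 1, which is F# in both F# minor and its parallel. In F# major the chord on F# is F#–A#–C#–E#.

F#-A#-C#-E#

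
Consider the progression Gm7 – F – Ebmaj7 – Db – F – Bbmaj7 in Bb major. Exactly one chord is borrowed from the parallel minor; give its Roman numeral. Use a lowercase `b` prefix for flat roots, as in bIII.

bIII

Bb major has the diatonic set Bb, Cm, Dm, Eb, F, Gm, Adim. Gm7, F, Ebmaj7 and Bbmaj7 are all diatonic. Db (Db–F–Ab) is not: scale degree 3 in Bb major carries Dm (iii). In Bb minor the chord on that degree is Db, so here it functions as bIII, borrowed from the parallel minor.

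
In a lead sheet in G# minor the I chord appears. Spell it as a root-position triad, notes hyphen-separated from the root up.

I is built on scale degree 1, which is G# in both G# minor and its parallel. Building the major chord from the parallel major on G#: G#–B#–D#.

G#-B#-D#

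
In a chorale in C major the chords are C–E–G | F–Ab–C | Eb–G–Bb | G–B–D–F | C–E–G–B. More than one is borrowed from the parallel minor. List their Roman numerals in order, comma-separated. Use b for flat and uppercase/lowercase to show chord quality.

iv, bIII

C major has the diatonic set C, Dm, Em, F, G, Am, Bdim. C–E–G = C, G–B–D–F = G7 and C–E–G–B = Cmaj7 are all diatonic. But F–Ab–C is foreign: the diatonic IV on degree 4 is F, whereas Fm comes from C minor. It is labeled iv. But Eb–G–Bb is foreign: the diatonic iii on degree 3 is Em, whereas Eb comes from C minor. It is labeled bIII.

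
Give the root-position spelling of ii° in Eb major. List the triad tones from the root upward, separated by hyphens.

The root, F, is scale degree 2 — the same note in Eb major and Eb minor; only the chord quality changes. In Eb minor the chord on F is F–Ab–Cb.

F-Ab-Cb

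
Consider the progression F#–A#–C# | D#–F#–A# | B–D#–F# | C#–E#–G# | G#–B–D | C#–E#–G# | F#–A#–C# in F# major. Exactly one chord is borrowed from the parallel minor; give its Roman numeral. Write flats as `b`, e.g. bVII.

ii°

In F# major the diatonic chords are F#, G#m, A#m, B, C#, D#m, E#dim. Of the given chords, F#–A#–C# = F#, D#–F#–A# = D#m, B–D#–F# = B and C#–E#–G# = C# are diatonic. G#–B–D is not: scale degree 2 in F# major carries G#m (ii). In F# minor the chord on that degree is G#dim, so here it functions as ii°, borrowed from the parallel minor.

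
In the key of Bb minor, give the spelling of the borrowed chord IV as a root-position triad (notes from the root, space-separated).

Eb G Bb

IV is built on scale degree 4, which is Eb in both Bb minor and its parallel. Stacking thirds in Bb major on Eb gives Eb–G–Bb.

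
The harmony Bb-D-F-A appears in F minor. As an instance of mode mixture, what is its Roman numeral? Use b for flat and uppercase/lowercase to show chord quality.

Bb is scale degree 4 in F minor. The diatonic chord on degree 4 would be Bbm (iv), but Bb–D–F–A is the major-seventh chord from F major. As a borrowed chord it is labeled IVmaj7.

IVmaj7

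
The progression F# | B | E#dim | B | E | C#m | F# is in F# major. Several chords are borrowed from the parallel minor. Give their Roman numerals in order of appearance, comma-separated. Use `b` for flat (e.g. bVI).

bVII, v

F# major has the diatonic set F#, G#m, A#m, B, C#, D#m, E#dim. F#, B and E#dim all belong to that set. E (E–G#–B) is not: scale degree 7 in F# major carries E#dim (vii°). In F# minor the chord on that degree is E, so here it functions as bVII, borrowed from the parallel minor. C#m (C#–E–G#) doesn't fit — on degree 5 F# major would have C# (V). C#m is the degree-5 chord of F# minor, so it is the borrowed v.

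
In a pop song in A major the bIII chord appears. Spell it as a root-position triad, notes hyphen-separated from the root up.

C-E-G

Scale degree 3 in A major is C#. bIII uses the lowered form, C, taken from A minor. Building the major chord from the parallel minor on C: C–E–G.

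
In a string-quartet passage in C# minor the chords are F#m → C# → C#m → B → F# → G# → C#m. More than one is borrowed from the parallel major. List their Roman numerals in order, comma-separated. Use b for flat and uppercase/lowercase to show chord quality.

I, IV

The diatonic triads in C# minor (with V from harmonic minor) are C#m, D#dim, E, F#m, G#, A, B. Of the given chords, F#m, C#m, B and G# are diatonic. But C# (C#–E#–G#) is foreign: the diatonic i on degree 1 is C#m, whereas C# comes from C# major. It is labeled I. But F# (F#–A#–C#) is foreign: the diatonic iv on degree 4 is F#m, whereas F# comes from C# major. It is labeled IV.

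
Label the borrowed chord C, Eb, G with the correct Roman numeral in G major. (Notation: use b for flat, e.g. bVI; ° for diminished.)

C is scale degree 4 in G major. Diatonically G major has C (IV) on that degree; C–Eb–G is instead the minor chord native to G minor, so it takes the label iv.

iv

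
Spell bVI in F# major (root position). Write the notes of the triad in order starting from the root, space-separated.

The root of bVI is the lowered 6th degree: D# becomes D. Stacking thirds in F# minor on D gives D–F#–A.

D F# A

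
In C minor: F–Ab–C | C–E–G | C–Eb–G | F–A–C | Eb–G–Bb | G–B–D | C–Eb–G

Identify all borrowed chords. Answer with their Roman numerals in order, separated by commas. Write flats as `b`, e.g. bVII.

I, IV

In C minor (with V from harmonic minor) the diatonic chords are Cm, Ddim, Eb, Fm, G, Ab, Bb. Of the given chords, F–Ab–C = Fm, C–Eb–G = Cm, Eb–G–Bb = Eb and G–B–D = G are diatonic. C–E–G is not: scale degree 1 in C minor carries Cm (i). In C major the chord on that degree is C, so here it functions as I, borrowed from the parallel major. F–A–C is not: scale degree 4 in C minor carries Fm (iv). In C major the chord on that degree is F, so here it functions as IV, borrowed from the parallel major.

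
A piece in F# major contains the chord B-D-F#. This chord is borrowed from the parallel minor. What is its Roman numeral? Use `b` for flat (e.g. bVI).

iv

B is scale degree 4 in F# major. B–D–F# is a minor chord — the form found in F# minor, not the diatonic IV (B). Borrowed into F# major it is written iv.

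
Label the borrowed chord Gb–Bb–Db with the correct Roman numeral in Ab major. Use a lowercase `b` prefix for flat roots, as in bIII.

In Ab major scale degree 7 is G; Gb is its lowered form, from Ab minor. Gb–Bb–Db is a major chord — the form found in Ab minor, not the diatonic vii° (Gdim). Borrowed into Ab major it is written bVII.

bVII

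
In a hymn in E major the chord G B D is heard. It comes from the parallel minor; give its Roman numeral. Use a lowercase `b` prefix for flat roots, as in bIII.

bIII

G is the lowered form of scale degree 3 in E major (the diatonic degree 3 is G#). The diatonic chord on degree 3 would be G#m (iii), but G–B–D is the major chord from E minor. As a borrowed chord it is labeled bIII.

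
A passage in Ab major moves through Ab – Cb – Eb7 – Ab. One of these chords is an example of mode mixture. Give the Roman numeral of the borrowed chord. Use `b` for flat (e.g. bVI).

bIII

In Ab major the diatonic chords are Ab, Bbm, Cm, Db, Eb, Fm, Gdim. Of the given chords, Ab and Eb7 are diatonic. Cb (Cb–Eb–Gb) is not: scale degree 3 in Ab major carries Cm (iii). In Ab minor the chord on that degree is Cb, so here it functions as bIII, borrowed from the parallel minor.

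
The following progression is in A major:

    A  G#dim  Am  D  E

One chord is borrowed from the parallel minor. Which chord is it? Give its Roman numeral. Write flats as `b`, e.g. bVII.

The diatonic triads in A major are A, Bm, C#m, D, E, F#m, G#dim. Of the given chords, A, G#dim, D and E are diatonic. Am (A–C–E) is not: scale degree 1 in A major carries A (I). In A minor the chord on that degree is Am, so here it functions as i, borrowed from the parallel minor.

i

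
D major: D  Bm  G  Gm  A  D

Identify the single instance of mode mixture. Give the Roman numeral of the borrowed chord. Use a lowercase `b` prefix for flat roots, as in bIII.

D major has the diatonic set D, Em, F#m, G, A, Bm, C#dim. D, Bm, G and A all belong to that set. But Gm (G–Bb–D) is foreign: the diatonic IV on degree 4 is G, whereas Gm comes from D minor. It is labeled iv.

iv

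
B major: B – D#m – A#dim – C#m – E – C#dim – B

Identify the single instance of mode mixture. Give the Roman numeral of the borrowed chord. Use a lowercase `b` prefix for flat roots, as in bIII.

B major has the diatonic set B, C#m, D#m, E, F#, G#m, A#dim. B, D#m, A#dim, C#m and E are all diatonic. But C#dim (C#–E–G) is foreign: the diatonic ii on degree 2 is C#m, whereas C#dim comes from B minor. It is labeled ii°.

ii°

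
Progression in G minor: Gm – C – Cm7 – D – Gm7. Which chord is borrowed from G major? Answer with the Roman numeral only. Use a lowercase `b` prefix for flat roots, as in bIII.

G minor has the diatonic set Gm, Adim, Bb, Cm, D, Eb, F (with V from harmonic minor). Of the given chords, Gm, Cm7, D and Gm7 are diatonic. But C (C–E–G) is foreign: the diatonic iv on degree 4 is Cm, whereas C comes from G major. It is labeled IV.

IV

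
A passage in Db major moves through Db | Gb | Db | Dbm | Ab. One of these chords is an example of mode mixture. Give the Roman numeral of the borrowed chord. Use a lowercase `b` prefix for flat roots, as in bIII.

In Db major the diatonic chords are Db, Ebm, Fm, Gb, Ab, Bbm, Cdim. Of the given chords, Db, Gb and Ab are diatonic. But Dbm (Db–Fb–Ab) is foreign: the diatonic I on degree 1 is Db, whereas Dbm comes from Db minor. It is labeled i.

i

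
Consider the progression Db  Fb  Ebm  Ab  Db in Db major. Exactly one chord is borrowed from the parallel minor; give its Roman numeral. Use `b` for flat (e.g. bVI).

Db major has the diatonic set Db, Ebm, Fm, Gb, Ab, Bbm, Cdim. Of the given chords, Db, Ebm and Ab are diatonic. But Fb (Fb–Ab–Cb) is foreign: the diatonic iii on degree 3 is Fm, whereas Fb comes from Db minor. It is labeled bIII.

bIII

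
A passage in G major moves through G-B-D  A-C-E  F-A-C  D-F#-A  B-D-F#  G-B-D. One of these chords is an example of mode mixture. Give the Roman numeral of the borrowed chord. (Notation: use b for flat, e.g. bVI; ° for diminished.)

In G major the diatonic chords are G, Am, Bm, C, D, Em, F#dim. Of the given chords, G–B–D = G, A–C–E = Am, D–F#–A = D and B–D–F# = Bm are diatonic. But F–A–C is foreign: the diatonic vii° on degree 7 is F#dim, whereas F comes from G minor. It is labeled bVII.

bVII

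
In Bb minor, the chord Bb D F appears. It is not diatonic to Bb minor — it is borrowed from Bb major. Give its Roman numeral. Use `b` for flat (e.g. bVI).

I

Bb is scale degree 1 in Bb minor. Bb–D–F is a major chord — the form found in Bb major, not the diatonic i (Bbm). Borrowed into Bb minor it is written I.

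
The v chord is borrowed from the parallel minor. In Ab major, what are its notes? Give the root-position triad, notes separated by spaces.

v is built on scale degree 5, which is Eb in both Ab major and its parallel. Building the minor chord from the parallel minor on Eb: Eb–Gb–Bb.

Eb Gb Bb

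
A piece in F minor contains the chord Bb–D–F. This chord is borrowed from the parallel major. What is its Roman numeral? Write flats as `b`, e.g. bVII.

IV

Bb is scale degree 4 in F minor. Bb–D–F is a major chord — the form found in F major, not the diatonic iv (Bbm). Borrowed into F minor it is written IV.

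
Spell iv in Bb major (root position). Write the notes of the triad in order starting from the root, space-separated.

Eb Gb Bb

The root, Eb, is scale degree 4 — the same note in Bb major and Bb minor; only the chord quality changes. In Bb minor the chord on Eb is Eb–Gb–Bb.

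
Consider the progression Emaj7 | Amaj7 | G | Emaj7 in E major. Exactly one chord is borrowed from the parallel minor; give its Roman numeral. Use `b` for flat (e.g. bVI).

bIII

E major has the diatonic set E, F#m, G#m, A, B, C#m, D#dim. Emaj7 and Amaj7 both belong to that set. But G (G–B–D) is foreign: the diatonic iii on degree 3 is G#m, whereas G comes from E minor. It is labeled bIII.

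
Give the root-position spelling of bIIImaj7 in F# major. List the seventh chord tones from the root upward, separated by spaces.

A C# E G#

Scale degree 3 in F# major is A#. bIIImaj7 uses the lowered form, A, taken from F# minor. Building the major-seventh chord from the parallel minor on A: A–C#–E–G#.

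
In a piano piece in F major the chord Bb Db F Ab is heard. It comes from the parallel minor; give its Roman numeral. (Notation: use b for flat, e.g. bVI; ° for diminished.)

iv7

The root Bb is the diatonic 4th degree of F major; the borrowing shows in the chord quality. Bb–Db–F–Ab is a minor-seventh chord — the form found in F minor, not the diatonic IV (Bb). Borrowed into F major it is written iv7.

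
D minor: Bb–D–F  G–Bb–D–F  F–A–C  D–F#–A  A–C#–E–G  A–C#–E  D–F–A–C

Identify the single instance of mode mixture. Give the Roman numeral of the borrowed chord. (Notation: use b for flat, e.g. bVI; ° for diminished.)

I

D minor has the diatonic set Dm, Edim, F, Gm, A, Bb, C (with V from harmonic minor). Bb–D–F = Bb, G–Bb–D–F = Gm7, F–A–C = F, A–C#–E–G = A7, A–C#–E = A and D–F–A–C = Dm7 are all diatonic. D–F#–A doesn't fit — on degree 1 D minor would have Dm (i). D is the degree-1 chord of D major, so it is the borrowed I.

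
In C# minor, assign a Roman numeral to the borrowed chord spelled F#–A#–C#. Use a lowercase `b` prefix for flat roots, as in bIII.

IV

F# is scale degree 4 in C# minor. The diatonic chord on degree 4 would be F#m (iv), but F#–A#–C# is the major chord from C# major. As a borrowed chord it is labeled IV.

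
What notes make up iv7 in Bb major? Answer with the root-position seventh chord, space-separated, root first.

Eb Gb Bb Db

iv7 is built on scale degree 4, which is Eb in both Bb major and its parallel. Stacking thirds in Bb minor on Eb gives Eb–Gb–Bb–Db.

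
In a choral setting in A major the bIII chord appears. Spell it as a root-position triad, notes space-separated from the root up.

C E G

bIII is built on the lowered scale degree 3. In A major degree 3 is C#; lowered it becomes C. Building the major chord from the parallel minor on C: C–E–G.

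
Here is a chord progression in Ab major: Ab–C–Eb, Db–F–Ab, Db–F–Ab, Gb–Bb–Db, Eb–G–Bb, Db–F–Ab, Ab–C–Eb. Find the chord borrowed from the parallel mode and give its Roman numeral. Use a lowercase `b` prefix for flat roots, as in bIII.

In Ab major the diatonic chords are Ab, Bbm, Cm, Db, Eb, Fm, Gdim. Ab–C–Eb = Ab, Db–F–Ab = Db and Eb–G–Bb = Eb are all diatonic. Gb–Bb–Db is not: scale degree 7 in Ab major carries Gdim (vii°). In Ab minor the chord on that degree is Gb, so here it functions as bVII, borrowed from the parallel minor.

bVII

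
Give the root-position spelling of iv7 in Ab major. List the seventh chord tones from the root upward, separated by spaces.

The root, Db, is scale degree 4 — the same note in Ab major and Ab minor; only the chord quality changes. Stacking thirds in Ab minor on Db gives Db–Fb–Ab–Cb.

Db Fb Ab Cb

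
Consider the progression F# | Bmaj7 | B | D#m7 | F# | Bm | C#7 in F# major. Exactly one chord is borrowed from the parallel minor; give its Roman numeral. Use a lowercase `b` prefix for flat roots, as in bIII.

F# major has the diatonic set F#, G#m, A#m, B, C#, D#m, E#dim. F#, Bmaj7, B, D#m7 and C#7 are all diatonic. But Bm (B–D–F#) is foreign: the diatonic IV on degree 4 is B, whereas Bm comes from F# minor. It is labeled iv.

iv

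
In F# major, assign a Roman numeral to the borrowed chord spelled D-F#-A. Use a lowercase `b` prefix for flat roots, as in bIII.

bVI

D is the lowered form of scale degree 6 in F# major (the diatonic degree 6 is D#). Diatonically F# major has D#m (vi) on that degree; D–F#–A is instead the major chord native to F# minor, so it takes the label bVI.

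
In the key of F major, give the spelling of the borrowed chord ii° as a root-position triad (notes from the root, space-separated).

The root, G, is scale degree 2 — the same note in F major and F minor; only the chord quality changes. Stacking thirds in F minor on G gives G–Bb–Db.

G Bb Db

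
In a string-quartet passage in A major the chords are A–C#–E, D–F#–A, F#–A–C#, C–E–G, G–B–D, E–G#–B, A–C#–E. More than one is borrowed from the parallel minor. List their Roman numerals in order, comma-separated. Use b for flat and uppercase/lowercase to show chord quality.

bIII, bVII

A major has the diatonic set A, Bm, C#m, D, E, F#m, G#dim. A–C#–E = A, D–F#–A = D, F#–A–C# = F#m and E–G#–B = E are all diatonic. C–E–G is not: scale degree 3 in A major carries C#m (iii). In A minor the chord on that degree is C, so here it functions as bIII, borrowed from the parallel minor. G–B–D doesn't fit — on degree 7 A major would have G#dim (vii°). G is the degree-7 chord of A minor, so it is the borrowed bVII.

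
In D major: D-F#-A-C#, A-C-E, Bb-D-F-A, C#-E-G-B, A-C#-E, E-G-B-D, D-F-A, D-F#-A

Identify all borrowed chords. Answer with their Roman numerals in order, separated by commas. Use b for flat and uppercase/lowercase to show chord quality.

v, bVImaj7, i

The diatonic triads in D major are D, Em, F#m, G, A, Bm, C#dim. D–F#–A–C# = Dmaj7, C#–E–G–B = C#m7b5, A–C#–E = A, E–G–B–D = Em7 and D–F#–A = D are all diatonic. A–C–E doesn't fit — on degree 5 D major would have A (V). Am is the degree-5 chord of D minor, so it is the borrowed v. But Bb–D–F–A is foreign: the diatonic vi on degree 6 is Bm, whereas Bbmaj7 comes from D minor. It is labeled bVImaj7. D–F–A doesn't fit — on degree 1 D major would have D (I). Dm is the degree-1 chord of D minor, so it is the borrowed i.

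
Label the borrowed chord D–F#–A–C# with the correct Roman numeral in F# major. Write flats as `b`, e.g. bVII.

D is the lowered form of scale degree 6 in F# major (the diatonic degree 6 is D#). Diatonically F# major has D#m (vi) on that degree; D–F#–A–C# is instead the major-seventh chord native to F# minor, so it takes the label bVImaj7.

bVImaj7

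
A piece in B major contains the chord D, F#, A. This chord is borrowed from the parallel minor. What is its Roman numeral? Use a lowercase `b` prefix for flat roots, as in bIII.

bIII

D is the lowered form of scale degree 3 in B major (the diatonic degree 3 is D#). D–F#–A is a major chord — the form found in B minor, not the diatonic iii (D#m). Borrowed into B major it is written bIII.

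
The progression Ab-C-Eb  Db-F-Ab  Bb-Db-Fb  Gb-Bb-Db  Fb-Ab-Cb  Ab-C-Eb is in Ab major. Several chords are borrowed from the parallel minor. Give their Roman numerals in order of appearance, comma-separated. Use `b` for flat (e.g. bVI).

The diatonic triads in Ab major are Ab, Bbm, Cm, Db, Eb, Fm, Gdim. Of the given chords, Ab–C–Eb = Ab and Db–F–Ab = Db are diatonic. Bb–Db–Fb is not: scale degree 2 in Ab major carries Bbm (ii). In Ab minor the chord on that degree is Bbdim, so here it functions as ii°, borrowed from the parallel minor. But Gb–Bb–Db is foreign: the diatonic vii° on degree 7 is Gdim, whereas Gb comes from Ab minor. It is labeled bVII. But Fb–Ab–Cb is foreign: the diatonic vi on degree 6 is Fm, whereas Fb comes from Ab minor. It is labeled bVI.

ii°, bVII, bVI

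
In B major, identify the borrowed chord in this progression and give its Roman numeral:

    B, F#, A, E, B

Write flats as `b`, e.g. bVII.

The diatonic triads in B major are B, C#m, D#m, E, F#, G#m, A#dim. Of the given chords, B, F# and E are diatonic. A (A–C#–E) is not: scale degree 7 in B major carries A#dim (vii°). In B minor the chord on that degree is A, so here it functions as bVII, borrowed from the parallel minor.

bVII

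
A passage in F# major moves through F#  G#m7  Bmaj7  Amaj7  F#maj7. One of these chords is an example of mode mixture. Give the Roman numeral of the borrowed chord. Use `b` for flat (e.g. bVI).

In F# major the diatonic chords are F#, G#m, A#m, B, C#, D#m, E#dim. F#, G#m7, Bmaj7 and F#maj7 are all diatonic. Amaj7 (A–C#–E–G#) is not: scale degree 3 in F# major carries A#m (iii). In F# minor the chord on that degree is Amaj7, so here it functions as bIIImaj7, borrowed from the parallel minor.

bIIImaj7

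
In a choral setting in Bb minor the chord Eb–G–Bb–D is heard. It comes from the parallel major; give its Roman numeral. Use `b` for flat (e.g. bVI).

IVmaj7

Eb is scale degree 4 in Bb minor. The diatonic chord on degree 4 would be Ebm (iv), but Eb–G–Bb–D is the major-seventh chord from Bb major. As a borrowed chord it is labeled IVmaj7.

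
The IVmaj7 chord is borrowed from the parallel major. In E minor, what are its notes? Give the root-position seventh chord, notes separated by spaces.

IVmaj7 is built on scale degree 4, which is A in both E minor and its parallel. Stacking thirds in E major on A gives A–C#–E–G#.

A C# E G#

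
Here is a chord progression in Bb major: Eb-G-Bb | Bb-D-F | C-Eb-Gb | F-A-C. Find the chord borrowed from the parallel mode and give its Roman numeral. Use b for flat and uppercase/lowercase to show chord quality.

ii°

The diatonic triads in Bb major are Bb, Cm, Dm, Eb, F, Gm, Adim. Of the given chords, Eb–G–Bb = Eb, Bb–D–F = Bb and F–A–C = F are diatonic. C–Eb–Gb is not: scale degree 2 in Bb major carries Cm (ii). In Bb minor the chord on that degree is Cdim, so here it functions as ii°, borrowed from the parallel minor.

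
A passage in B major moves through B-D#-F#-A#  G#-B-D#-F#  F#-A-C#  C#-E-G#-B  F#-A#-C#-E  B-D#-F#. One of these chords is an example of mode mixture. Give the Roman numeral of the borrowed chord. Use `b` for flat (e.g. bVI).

v

The diatonic triads in B major are B, C#m, D#m, E, F#, G#m, A#dim. B–D#–F#–A# = Bmaj7, G#–B–D#–F# = G#m7, C#–E–G#–B = C#m7, F#–A#–C#–E = F#7 and B–D#–F# = B all belong to that set. F#–A–C# is not: scale degree 5 in B major carries F# (V). In B minor the chord on that degree is F#m, so here it functions as v, borrowed from the parallel minor.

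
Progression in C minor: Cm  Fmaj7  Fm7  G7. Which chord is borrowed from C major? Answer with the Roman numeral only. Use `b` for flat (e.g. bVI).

The diatonic triads in C minor (with V from harmonic minor) are Cm, Ddim, Eb, Fm, G, Ab, Bb. Cm, Fm7 and G7 are all diatonic. Fmaj7 (F–A–C–E) is not: scale degree 4 in C minor carries Fm (iv). In C major the chord on that degree is Fmaj7, so here it functions as IVmaj7, borrowed from the parallel major.

IVmaj7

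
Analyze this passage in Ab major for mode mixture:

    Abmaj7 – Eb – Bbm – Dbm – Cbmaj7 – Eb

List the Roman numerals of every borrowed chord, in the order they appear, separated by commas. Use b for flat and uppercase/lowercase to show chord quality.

iv, bIIImaj7

In Ab major the diatonic chords are Ab, Bbm, Cm, Db, Eb, Fm, Gdim. Of the given chords, Abmaj7, Eb and Bbm are diatonic. Dbm (Db–Fb–Ab) doesn't fit — on degree 4 Ab major would have Db (IV). Dbm is the degree-4 chord of Ab minor, so it is the borrowed iv. Cbmaj7 (Cb–Eb–Gb–Bb) doesn't fit — on degree 3 Ab major would have Cm (iii). Cbmaj7 is the degree-3 chord of Ab minor, so it is the borrowed bIIImaj7.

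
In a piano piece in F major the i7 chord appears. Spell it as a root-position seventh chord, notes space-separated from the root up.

F Ab C Eb

The root, F, is scale degree 1 — the same note in F major and F minor; only the chord quality changes. Stacking thirds in F minor on F gives F–Ab–C–Eb.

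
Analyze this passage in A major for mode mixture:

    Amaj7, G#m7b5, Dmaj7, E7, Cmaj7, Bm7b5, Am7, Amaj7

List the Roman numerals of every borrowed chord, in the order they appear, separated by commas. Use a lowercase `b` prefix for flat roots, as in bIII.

bIIImaj7, iiø7, i7

A major has the diatonic set A, Bm, C#m, D, E, F#m, G#dim. Of the given chords, Amaj7, G#m7b5, Dmaj7 and E7 are diatonic. Cmaj7 (C–E–G–B) doesn't fit — on degree 3 A major would have C#m (iii). Cmaj7 is the degree-3 chord of A minor, so it is the borrowed bIIImaj7. Bm7b5 (B–D–F–A) doesn't fit — on degree 2 A major would have Bm (ii). Bm7b5 is the degree-2 chord of A minor, so it is the borrowed iiø7. But Am7 (A–C–E–G) is foreign: the diatonic I on degree 1 is A, whereas Am7 comes from A minor. It is labeled i7.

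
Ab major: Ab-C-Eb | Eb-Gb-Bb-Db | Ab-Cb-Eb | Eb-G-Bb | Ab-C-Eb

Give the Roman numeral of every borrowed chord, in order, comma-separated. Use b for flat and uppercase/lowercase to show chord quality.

v7, i

Ab major has the diatonic set Ab, Bbm, Cm, Db, Eb, Fm, Gdim. Ab–C–Eb = Ab and Eb–G–Bb = Eb are both diatonic. But Eb–Gb–Bb–Db is foreign: the diatonic V on degree 5 is Eb, whereas Ebm7 comes from Ab minor. It is labeled v7. But Ab–Cb–Eb is foreign: the diatonic I on degree 1 is Ab, whereas Abm comes from Ab minor. It is labeled i.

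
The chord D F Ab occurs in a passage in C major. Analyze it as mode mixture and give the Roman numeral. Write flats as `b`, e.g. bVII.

D is scale degree 2 in C major. Diatonically C major has Dm (ii) on that degree; D–F–Ab is instead the diminished chord native to C minor, so it takes the label ii°.

ii°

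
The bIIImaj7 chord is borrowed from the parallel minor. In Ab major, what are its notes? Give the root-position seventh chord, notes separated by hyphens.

The root of bIIImaj7 is the lowered 3rd degree: C becomes Cb. In Ab minor the chord on Cb is Cb–Eb–Gb–Bb.

Cb-Eb-Gb-Bb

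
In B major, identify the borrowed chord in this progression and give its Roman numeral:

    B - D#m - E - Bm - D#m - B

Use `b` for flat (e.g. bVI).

i

B major has the diatonic set B, C#m, D#m, E, F#, G#m, A#dim. Of the given chords, B, D#m and E are diatonic. But Bm (B–D–F#) is foreign: the diatonic I on degree 1 is B, whereas Bm comes from B minor. It is labeled i.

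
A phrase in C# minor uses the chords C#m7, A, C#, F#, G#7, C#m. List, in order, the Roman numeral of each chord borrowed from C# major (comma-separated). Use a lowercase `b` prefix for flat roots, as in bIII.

C# minor has the diatonic set C#m, D#dim, E, F#m, G#, A, B (with V from harmonic minor). C#m7, A, G#7 and C#m all belong to that set. But C# (C#–E#–G#) is foreign: the diatonic i on degree 1 is C#m, whereas C# comes from C# major. It is labeled I. F# (F#–A#–C#) is not: scale degree 4 in C# minor carries F#m (iv). In C# major the chord on that degree is F#, so here it functions as IV, borrowed from the parallel major.

I, IV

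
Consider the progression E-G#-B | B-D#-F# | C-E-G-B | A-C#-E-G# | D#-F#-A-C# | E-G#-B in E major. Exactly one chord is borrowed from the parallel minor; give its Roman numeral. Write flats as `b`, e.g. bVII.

E major has the diatonic set E, F#m, G#m, A, B, C#m, D#dim. E–G#–B = E, B–D#–F# = B, A–C#–E–G# = Amaj7 and D#–F#–A–C# = D#m7b5 are all diatonic. C–E–G–B doesn't fit — on degree 6 E major would have C#m (vi). Cmaj7 is the degree-6 chord of E minor, so it is the borrowed bVImaj7.

bVImaj7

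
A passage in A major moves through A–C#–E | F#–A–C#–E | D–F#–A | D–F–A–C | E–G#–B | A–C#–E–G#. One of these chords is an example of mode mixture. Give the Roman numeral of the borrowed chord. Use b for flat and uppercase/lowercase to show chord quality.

iv7

The diatonic triads in A major are A, Bm, C#m, D, E, F#m, G#dim. A–C#–E = A, F#–A–C#–E = F#m7, D–F#–A = D, E–G#–B = E and A–C#–E–G# = Amaj7 all belong to that set. D–F–A–C is not: scale degree 4 in A major carries D (IV). In A minor the chord on that degree is Dm7, so here it functions as iv7, borrowed from the parallel minor.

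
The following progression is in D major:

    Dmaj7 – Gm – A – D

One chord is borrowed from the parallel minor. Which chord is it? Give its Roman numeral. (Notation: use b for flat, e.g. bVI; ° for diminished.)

iv

The diatonic triads in D major are D, Em, F#m, G, A, Bm, C#dim. Dmaj7, A and D are all diatonic. Gm (G–Bb–D) is not: scale degree 4 in D major carries G (IV). In D minor the chord on that degree is Gm, so here it functions as iv, borrowed from the parallel minor.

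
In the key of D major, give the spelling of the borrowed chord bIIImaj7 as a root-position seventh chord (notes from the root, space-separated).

F A C E

The root of bIIImaj7 is the lowered 3rd degree: F# becomes F. Stacking thirds in D minor on F gives F–A–C–E.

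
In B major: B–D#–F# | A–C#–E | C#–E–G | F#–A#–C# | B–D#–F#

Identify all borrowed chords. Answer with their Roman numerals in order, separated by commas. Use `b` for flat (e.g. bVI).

bVII, ii°

B major has the diatonic set B, C#m, D#m, E, F#, G#m, A#dim. Of the given chords, B–D#–F# = B and F#–A#–C# = F# are diatonic. A–C#–E doesn't fit — on degree 7 B major would have A#dim (vii°). A is the degree-7 chord of B minor, so it is the borrowed bVII. C#–E–G is not: scale degree 2 in B major carries C#m (ii). In B minor the chord on that degree is C#dim, so here it functions as ii°, borrowed from the parallel minor.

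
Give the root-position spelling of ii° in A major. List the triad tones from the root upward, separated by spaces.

B D F

ii° is built on scale degree 2, which is B in both A major and its parallel. Building the diminished chord from the parallel minor on B: B–D–F.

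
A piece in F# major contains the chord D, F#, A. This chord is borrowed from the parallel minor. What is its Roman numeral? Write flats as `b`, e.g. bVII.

D is the lowered form of scale degree 6 in F# major (the diatonic degree 6 is D#). D–F#–A is a major chord — the form found in F# minor, not the diatonic vi (D#m). Borrowed into F# major it is written bVI.

bVI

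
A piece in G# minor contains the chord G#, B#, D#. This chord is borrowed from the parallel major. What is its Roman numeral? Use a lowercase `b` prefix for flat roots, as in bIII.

The root G# is the diatonic 1st degree of G# minor; the borrowing shows in the chord quality. The diatonic chord on degree 1 would be G#m (i), but G#–B#–D# is the major chord from G# major. As a borrowed chord it is labeled I.

I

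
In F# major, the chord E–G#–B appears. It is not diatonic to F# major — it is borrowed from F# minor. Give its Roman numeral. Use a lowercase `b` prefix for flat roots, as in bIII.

The root E is the lowered 7th scale degree — diatonically F# major has E# there. The diatonic chord on degree 7 would be E#dim (vii°), but E–G#–B is the major chord from F# minor. As a borrowed chord it is labeled bVII.

bVII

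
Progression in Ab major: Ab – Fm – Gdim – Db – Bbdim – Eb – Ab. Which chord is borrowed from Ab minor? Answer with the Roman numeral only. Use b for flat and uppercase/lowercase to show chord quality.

In Ab major the diatonic chords are Ab, Bbm, Cm, Db, Eb, Fm, Gdim. Ab, Fm, Gdim, Db and Eb are all diatonic. But Bbdim (Bb–Db–Fb) is foreign: the diatonic ii on degree 2 is Bbm, whereas Bbdim comes from Ab minor. It is labeled ii°.

ii°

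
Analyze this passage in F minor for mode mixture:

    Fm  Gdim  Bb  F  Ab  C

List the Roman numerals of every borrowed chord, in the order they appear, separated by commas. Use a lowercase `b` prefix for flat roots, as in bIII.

IV, I

The diatonic triads in F minor (with V from harmonic minor) are Fm, Gdim, Ab, Bbm, C, Db, Eb. Fm, Gdim, Ab and C all belong to that set. But Bb (Bb–D–F) is foreign: the diatonic iv on degree 4 is Bbm, whereas Bb comes from F major. It is labeled IV. But F (F–A–C) is foreign: the diatonic i on degree 1 is Fm, whereas F comes from F major. It is labeled I.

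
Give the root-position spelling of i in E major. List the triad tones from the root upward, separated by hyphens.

The root, E, is scale degree 1 — the same note in E major and E minor; only the chord quality changes. Stacking thirds in E minor on E gives E–G–B.

E-G-B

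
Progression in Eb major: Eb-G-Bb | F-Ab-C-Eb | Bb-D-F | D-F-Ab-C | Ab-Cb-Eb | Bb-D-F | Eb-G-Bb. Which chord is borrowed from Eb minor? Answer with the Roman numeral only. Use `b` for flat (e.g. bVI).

iv

In Eb major the diatonic chords are Eb, Fm, Gm, Ab, Bb, Cm, Ddim. Of the given chords, Eb–G–Bb = Eb, F–Ab–C–Eb = Fm7, Bb–D–F = Bb and D–F–Ab–C = Dm7b5 are diatonic. Ab–Cb–Eb doesn't fit — on degree 4 Eb major would have Ab (IV). Abm is the degree-4 chord of Eb minor, so it is the borrowed iv.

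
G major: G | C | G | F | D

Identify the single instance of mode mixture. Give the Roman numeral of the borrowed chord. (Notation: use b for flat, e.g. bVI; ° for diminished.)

In G major the diatonic chords are G, Am, Bm, C, D, Em, F#dim. Of the given chords, G, C and D are diatonic. F (F–A–C) doesn't fit — on degree 7 G major would have F#dim (vii°). F is the degree-7 chord of G minor, so it is the borrowed bVII.

bVII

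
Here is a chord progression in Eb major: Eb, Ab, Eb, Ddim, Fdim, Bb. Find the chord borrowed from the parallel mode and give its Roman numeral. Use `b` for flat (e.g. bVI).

ii°

In Eb major the diatonic chords are Eb, Fm, Gm, Ab, Bb, Cm, Ddim. Of the given chords, Eb, Ab, Ddim and Bb are diatonic. Fdim (F–Ab–Cb) is not: scale degree 2 in Eb major carries Fm (ii). In Eb minor the chord on that degree is Fdim, so here it functions as ii°, borrowed from the parallel minor.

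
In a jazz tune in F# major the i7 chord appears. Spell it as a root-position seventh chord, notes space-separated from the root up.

i7 is built on scale degree 1, which is F# in both F# major and its parallel. In F# minor the chord on F# is F#–A–C#–E.

F# A C# E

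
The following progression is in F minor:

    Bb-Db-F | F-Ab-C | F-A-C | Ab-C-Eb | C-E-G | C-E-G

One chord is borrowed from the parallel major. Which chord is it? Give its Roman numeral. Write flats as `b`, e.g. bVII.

I

F minor has the diatonic set Fm, Gdim, Ab, Bbm, C, Db, Eb (with V from harmonic minor). Of the given chords, Bb–Db–F = Bbm, F–Ab–C = Fm, Ab–C–Eb = Ab and C–E–G = C are diatonic. F–A–C is not: scale degree 1 in F minor carries Fm (i). In F major the chord on that degree is F, so here it functions as I, borrowed from the parallel major.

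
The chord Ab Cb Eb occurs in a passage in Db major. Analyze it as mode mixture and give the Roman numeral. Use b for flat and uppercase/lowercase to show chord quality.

v

Ab is scale degree 5 in Db major. Diatonically Db major has Ab (V) on that degree; Ab–Cb–Eb is instead the minor chord native to Db minor, so it takes the label v.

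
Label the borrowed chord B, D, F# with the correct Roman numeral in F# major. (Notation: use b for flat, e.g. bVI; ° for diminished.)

iv

B is scale degree 4 in F# major. Diatonically F# major has B (IV) on that degree; B–D–F# is instead the minor chord native to F# minor, so it takes the label iv.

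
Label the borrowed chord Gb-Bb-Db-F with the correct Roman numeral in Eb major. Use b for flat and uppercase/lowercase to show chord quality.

bIIImaj7

In Eb major scale degree 3 is G; Gb is its lowered form, from Eb minor. Gb–Bb–Db–F is a major-seventh chord — the form found in Eb minor, not the diatonic iii (Gm). Borrowed into Eb major it is written bIIImaj7.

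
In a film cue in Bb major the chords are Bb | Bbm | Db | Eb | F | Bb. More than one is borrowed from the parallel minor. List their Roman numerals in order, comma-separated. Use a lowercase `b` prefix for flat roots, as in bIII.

The diatonic triads in Bb major are Bb, Cm, Dm, Eb, F, Gm, Adim. Bb, Eb and F are all diatonic. But Bbm (Bb–Db–F) is foreign: the diatonic I on degree 1 is Bb, whereas Bbm comes from Bb minor. It is labeled i. But Db (Db–F–Ab) is foreign: the diatonic iii on degree 3 is Dm, whereas Db comes from Bb minor. It is labeled bIII.

i, bIII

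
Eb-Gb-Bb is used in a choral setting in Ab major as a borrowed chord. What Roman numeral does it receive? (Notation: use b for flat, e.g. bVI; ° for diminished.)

v

Eb is scale degree 5 in Ab major. Eb–Gb–Bb is a minor chord — the form found in Ab minor, not the diatonic V (Eb). Borrowed into Ab major it is written v.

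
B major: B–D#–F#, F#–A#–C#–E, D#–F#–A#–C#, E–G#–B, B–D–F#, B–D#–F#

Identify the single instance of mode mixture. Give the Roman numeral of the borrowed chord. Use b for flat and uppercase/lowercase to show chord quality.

B major has the diatonic set B, C#m, D#m, E, F#, G#m, A#dim. B–D#–F# = B, F#–A#–C#–E = F#7, D#–F#–A#–C# = D#m7 and E–G#–B = E all belong to that set. B–D–F# doesn't fit — on degree 1 B major would have B (I). Bm is the degree-1 chord of B minor, so it is the borrowed i.

i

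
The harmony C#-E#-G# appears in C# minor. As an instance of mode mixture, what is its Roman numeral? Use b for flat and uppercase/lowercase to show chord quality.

C# is scale degree 1 in C# minor. C#–E#–G# is a major chord — the form found in C# major, not the diatonic i (C#m). Borrowed into C# minor it is written I.

I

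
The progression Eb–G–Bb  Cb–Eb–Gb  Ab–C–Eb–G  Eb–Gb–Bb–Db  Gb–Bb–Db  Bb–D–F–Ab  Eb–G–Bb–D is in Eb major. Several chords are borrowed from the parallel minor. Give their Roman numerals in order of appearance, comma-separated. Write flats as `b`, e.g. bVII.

bVI, i7, bIII

In Eb major the diatonic chords are Eb, Fm, Gm, Ab, Bb, Cm, Ddim. Eb–G–Bb = Eb, Ab–C–Eb–G = Abmaj7, Bb–D–F–Ab = Bb7 and Eb–G–Bb–D = Ebmaj7 are all diatonic. Cb–Eb–Gb doesn't fit — on degree 6 Eb major would have Cm (vi). Cb is the degree-6 chord of Eb minor, so it is the borrowed bVI. Eb–Gb–Bb–Db doesn't fit — on degree 1 Eb major would have Eb (I). Ebm7 is the degree-1 chord of Eb minor, so it is the borrowed i7. Gb–Bb–Db doesn't fit — on degree 3 Eb major would have Gm (iii). Gb is the degree-3 chord of Eb minor, so it is the borrowed bIII.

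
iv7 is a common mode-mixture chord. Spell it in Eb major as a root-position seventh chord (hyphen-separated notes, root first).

The root, Ab, is scale degree 4 — the same note in Eb major and Eb minor; only the chord quality changes. Stacking thirds in Eb minor on Ab gives Ab–Cb–Eb–Gb.

Ab-Cb-Eb-Gb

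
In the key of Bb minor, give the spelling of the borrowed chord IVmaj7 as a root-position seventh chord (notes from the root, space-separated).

Eb G Bb D

IVmaj7 is built on scale degree 4, which is Eb in both Bb minor and its parallel. In Bb major the chord on Eb is Eb–G–Bb–D.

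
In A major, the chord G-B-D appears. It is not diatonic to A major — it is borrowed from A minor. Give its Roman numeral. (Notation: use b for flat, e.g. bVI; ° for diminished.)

bVII

The root G is the lowered 7th scale degree — diatonically A major has G# there. The diatonic chord on degree 7 would be G#dim (vii°), but G–B–D is the major chord from A minor. As a borrowed chord it is labeled bVII.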